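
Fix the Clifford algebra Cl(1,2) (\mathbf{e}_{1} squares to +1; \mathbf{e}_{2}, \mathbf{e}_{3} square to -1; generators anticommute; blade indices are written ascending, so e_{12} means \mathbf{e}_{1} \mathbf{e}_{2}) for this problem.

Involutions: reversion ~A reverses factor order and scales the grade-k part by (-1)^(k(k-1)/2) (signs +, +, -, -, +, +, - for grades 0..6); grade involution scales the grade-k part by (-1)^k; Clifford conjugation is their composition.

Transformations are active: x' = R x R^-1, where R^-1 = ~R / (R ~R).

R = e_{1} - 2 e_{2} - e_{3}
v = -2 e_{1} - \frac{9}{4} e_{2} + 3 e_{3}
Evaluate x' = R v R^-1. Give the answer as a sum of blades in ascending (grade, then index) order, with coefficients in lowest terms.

~R = e_{1} - 2 e_{2} - e_{3}, and R ~R = -4, so R^-1 = ~R / (-4).
R v = -\frac{7}{2} - \frac{25}{4} e_{12} + e_{13} - \frac{33}{4} e_{23}
Answer: \frac{15}{4} e_{1} - \frac{5}{4} e_{2} - \frac{19}{4} e_{3}


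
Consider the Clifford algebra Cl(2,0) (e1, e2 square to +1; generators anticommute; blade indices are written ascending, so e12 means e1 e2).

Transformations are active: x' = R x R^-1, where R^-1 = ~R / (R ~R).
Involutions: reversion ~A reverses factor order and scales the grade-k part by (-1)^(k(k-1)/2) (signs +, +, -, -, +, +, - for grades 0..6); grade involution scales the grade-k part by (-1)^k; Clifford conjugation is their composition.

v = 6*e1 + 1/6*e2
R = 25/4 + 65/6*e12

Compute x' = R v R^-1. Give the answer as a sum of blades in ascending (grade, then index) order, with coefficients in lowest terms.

~R = 25/4 - 65/6*e12, and R ~R = 22525/144, so R^-1 = ~R / (22525/144).
R v = 1415/36*e1 - 1535/24*e2
Answer: -2576/901*e1 - 28531/5406*e2


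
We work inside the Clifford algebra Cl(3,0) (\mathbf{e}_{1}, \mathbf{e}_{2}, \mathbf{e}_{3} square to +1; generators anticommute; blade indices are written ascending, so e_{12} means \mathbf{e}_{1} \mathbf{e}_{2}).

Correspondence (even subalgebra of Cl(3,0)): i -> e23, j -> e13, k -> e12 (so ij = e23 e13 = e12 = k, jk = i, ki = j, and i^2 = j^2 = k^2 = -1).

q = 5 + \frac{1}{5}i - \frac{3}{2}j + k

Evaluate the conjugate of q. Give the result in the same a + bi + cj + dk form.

In blades: q = 5 + e_{12} - \frac{3}{2} e_{13} + \frac{1}{5} e_{23}.
Quaternion conjugation is reversion on the even subalgebra: the scalar is fixed and every grade-2 blade flips sign, giving 5 - e_{12} + \frac{3}{2} e_{13} - \frac{1}{5} e_{23}; translating back:
Answer: 5 - \frac{1}{5}i + \frac{3}{2}j - k


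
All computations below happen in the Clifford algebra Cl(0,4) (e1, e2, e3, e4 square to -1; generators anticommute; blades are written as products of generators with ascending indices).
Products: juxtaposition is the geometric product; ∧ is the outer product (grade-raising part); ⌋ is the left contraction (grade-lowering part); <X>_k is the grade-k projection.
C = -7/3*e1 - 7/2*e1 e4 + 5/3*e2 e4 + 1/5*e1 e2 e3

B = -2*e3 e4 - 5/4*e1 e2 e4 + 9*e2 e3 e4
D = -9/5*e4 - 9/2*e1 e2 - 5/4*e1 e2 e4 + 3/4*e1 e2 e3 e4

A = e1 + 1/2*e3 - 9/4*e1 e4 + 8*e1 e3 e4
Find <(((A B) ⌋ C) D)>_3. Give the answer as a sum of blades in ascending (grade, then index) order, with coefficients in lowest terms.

step 1: 16*e1 + 45/16*e2 + e4 - 72*e1 e2 + 9/2*e1 e3 - 10*e2 e3 + 23/4*e2 e4 + 81/4*e1 e2 e3 - 2*e1 e3 e4 + 67/8*e1 e2 e3 e4
step 2: 159/5 - 3/2*e1 + 77/30*e2 + 72/5*e3 + 821/16*e4 + 9/16*e1 e3 - 16/5*e2 e3
step 3: 7389/80 - 231/20*e1 - 27/4*e2 - 1431/25*e4 - 25267/320*e1 e2 + 72/5*e1 e3 + 227/120*e1 e4 + 81/32*e2 e3 - 9717/1600*e2 e4 - 648/25*e3 e4 - 8421/320*e1 e2 e3 - 45033/160*e1 e2 e4 + 393/80*e1 e3 e4 + 12141/1600*e2 e3 e4 + 117/20*e1 e2 e3 e4
step 4: -8421/320*e1 e2 e3 - 45033/160*e1 e2 e4 + 393/80*e1 e3 e4 + 12141/1600*e2 e3 e4
Answer: -8421/320*e1 e2 e3 - 45033/160*e1 e2 e4 + 393/80*e1 e3 e4 + 12141/1600*e2 e3 e4


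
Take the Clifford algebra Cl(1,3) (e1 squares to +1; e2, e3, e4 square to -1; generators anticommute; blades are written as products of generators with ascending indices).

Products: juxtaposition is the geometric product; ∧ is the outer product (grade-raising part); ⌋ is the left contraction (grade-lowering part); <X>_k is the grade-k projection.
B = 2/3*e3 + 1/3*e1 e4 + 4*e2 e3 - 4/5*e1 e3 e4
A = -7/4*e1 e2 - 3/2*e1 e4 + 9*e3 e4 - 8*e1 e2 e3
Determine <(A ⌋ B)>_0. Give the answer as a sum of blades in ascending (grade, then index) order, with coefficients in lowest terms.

step 1: -1/2 + 36/5*e1 - 6/5*e3
step 2: -1/2
Answer: -1/2


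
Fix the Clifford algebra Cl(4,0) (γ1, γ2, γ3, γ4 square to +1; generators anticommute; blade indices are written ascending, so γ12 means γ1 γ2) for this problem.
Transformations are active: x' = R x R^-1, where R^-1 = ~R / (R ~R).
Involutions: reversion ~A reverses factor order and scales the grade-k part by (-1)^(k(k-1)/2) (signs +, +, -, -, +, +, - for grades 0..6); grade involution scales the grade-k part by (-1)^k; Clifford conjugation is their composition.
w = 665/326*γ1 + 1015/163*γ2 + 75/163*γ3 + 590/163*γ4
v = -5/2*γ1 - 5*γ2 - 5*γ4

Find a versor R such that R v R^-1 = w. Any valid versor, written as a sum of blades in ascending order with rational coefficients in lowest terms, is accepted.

The midline construction: v and w both square to 225/4, so reflecting in their sum -75/163*γ1 + 200/163*γ2 + 75/163*γ3 - 225/163*γ4 exchanges them.
Answer: -75/163*γ1 + 200/163*γ2 + 75/163*γ3 - 225/163*γ4


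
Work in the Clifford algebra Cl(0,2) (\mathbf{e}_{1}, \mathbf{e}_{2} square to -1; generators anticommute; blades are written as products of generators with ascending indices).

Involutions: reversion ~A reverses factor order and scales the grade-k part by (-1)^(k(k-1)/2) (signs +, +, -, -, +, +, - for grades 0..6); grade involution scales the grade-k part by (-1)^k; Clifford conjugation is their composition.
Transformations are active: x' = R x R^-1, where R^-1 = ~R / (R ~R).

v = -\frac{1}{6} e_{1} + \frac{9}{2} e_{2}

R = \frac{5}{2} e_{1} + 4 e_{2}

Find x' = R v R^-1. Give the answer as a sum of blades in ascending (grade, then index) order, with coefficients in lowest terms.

~R = \frac{5}{2} e_{1} + 4 e_{2}, and R ~R = -\frac{89}{4}, so R^-1 = ~R / (-\frac{89}{4}).
R v = -\frac{211}{12} + \frac{143}{12} e_{1} e_{2}
Answer: \frac{733}{178} e_{1} + \frac{973}{534} e_{2}


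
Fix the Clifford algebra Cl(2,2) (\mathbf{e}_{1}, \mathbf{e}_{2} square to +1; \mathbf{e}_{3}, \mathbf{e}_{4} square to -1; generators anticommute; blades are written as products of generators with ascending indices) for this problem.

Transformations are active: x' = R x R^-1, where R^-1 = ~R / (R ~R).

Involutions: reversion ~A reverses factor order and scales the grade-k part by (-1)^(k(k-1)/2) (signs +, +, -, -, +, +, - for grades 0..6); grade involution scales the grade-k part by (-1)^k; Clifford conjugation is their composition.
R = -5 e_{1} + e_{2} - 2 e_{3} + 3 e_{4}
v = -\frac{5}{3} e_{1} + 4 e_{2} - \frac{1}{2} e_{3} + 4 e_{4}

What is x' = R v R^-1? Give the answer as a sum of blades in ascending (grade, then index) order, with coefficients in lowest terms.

~R = -5 e_{1} + e_{2} - 2 e_{3} + 3 e_{4}, and R ~R = 13, so R^-1 = ~R / (13).
R v = -\frac{2}{3} - \frac{55}{3} e_{1} e_{2} - \frac{5}{6} e_{1} e_{3} - 15 e_{1} e_{4} + \frac{15}{2} e_{2} e_{3} - 8 e_{2} e_{4} - \frac{13}{2} e_{3} e_{4}
Answer: \frac{85}{39} e_{1} - \frac{160}{39} e_{2} + \frac{55}{78} e_{3} - \frac{56}{13} e_{4}


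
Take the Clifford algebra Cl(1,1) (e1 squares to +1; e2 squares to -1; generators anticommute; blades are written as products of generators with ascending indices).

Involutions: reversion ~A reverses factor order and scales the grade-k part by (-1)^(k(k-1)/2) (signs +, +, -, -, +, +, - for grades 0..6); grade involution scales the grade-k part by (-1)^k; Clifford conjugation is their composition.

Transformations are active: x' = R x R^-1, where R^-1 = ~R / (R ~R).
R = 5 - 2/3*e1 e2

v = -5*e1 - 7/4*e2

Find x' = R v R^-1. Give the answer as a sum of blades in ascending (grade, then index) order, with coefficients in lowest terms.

~R = 5 + 2/3*e1 e2, and R ~R = 221/9, so R^-1 = ~R / (221/9).
R v = -157/6*e1 - 145/12*e2
Answer: -1250/221*e1 - 2803/884*e2


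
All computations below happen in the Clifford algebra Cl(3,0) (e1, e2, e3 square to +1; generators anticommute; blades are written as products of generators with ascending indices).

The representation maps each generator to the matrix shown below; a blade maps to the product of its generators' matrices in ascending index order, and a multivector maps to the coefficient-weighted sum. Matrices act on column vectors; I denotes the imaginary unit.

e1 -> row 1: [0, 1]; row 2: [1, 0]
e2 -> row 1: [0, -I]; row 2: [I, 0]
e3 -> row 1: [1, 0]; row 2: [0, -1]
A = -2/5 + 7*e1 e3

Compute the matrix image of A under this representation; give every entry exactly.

Bivector images (products of the table entries): rho(e1 e3) = rho(e1)rho(e3) = row 1: [0, -1]; row 2: [1, 0].
M = (-2/5)*1 + (7)*rho(e1 e3), summed entrywise (1 is the identity matrix):
Answer: row 1: [-2/5, -7]; row 2: [7, -2/5]


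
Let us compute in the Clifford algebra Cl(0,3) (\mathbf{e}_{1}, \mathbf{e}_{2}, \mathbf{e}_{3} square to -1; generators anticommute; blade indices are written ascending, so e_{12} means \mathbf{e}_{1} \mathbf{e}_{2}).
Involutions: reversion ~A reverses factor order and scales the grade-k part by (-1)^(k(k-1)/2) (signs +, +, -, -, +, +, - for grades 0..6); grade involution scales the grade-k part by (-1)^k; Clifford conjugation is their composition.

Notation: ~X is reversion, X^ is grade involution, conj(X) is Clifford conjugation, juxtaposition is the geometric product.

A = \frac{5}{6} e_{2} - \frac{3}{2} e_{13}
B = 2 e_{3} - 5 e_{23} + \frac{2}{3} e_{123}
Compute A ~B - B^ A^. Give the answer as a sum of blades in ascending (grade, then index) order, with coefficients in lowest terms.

first term: 3 e_{1} + e_{2} - \frac{25}{6} e_{3} - \frac{15}{2} e_{12} - \frac{5}{9} e_{13} + \frac{5}{3} e_{23}
second term: 3 e_{1} + e_{2} + \frac{25}{6} e_{3} - \frac{15}{2} e_{12} + \frac{5}{9} e_{13} - \frac{5}{3} e_{23}
Answer: -\frac{25}{3} e_{3} - \frac{10}{9} e_{13} + \frac{10}{3} e_{23}


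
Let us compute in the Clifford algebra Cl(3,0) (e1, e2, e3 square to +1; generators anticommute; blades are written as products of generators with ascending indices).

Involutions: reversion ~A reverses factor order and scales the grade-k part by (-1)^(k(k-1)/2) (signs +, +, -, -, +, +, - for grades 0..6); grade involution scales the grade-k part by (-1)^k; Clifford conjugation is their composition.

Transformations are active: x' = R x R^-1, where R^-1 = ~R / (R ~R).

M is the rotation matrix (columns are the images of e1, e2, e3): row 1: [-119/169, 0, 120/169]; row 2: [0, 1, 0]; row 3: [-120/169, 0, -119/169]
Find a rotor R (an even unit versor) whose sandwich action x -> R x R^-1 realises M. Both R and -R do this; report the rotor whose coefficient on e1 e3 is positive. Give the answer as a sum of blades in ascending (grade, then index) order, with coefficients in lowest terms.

Method: write R = a + b12*e1 e2 + b13*e1 e3 + b23*e2 e3 with a^2 + b12^2 + b13^2 + b23^2 = 1 (so R^-1 = ~R). Expanding the columns R e_j ~R gives tr M = 4a^2 - 1 and, from the antisymmetric part, M21 - M12 = -4a*b12, M13 - M31 = 4a*b13, M32 - M23 = -4a*b23.
Here tr M = -69/169, so a^2 = (1 + tr M)/4 = 25/169 and a = ±5/13. Taking a = 5/13: M21 - M12 = 0, M13 - M31 = 240/169, M32 - M23 = 0, giving b12 = 0, b13 = 12/13, b23 = 0, i.e. R = 5/13 + 12/13*e1 e3.
Its e1 e3 coefficient is already positive.
Answer: 5/13 + 12/13*e1 e3. Key observation: the double cover Spin(3) -> SO(3) sends R and -R to the same matrix (trace -69/169 here), so the stated sign of the e1 e3 coefficient is what selects one sheet.


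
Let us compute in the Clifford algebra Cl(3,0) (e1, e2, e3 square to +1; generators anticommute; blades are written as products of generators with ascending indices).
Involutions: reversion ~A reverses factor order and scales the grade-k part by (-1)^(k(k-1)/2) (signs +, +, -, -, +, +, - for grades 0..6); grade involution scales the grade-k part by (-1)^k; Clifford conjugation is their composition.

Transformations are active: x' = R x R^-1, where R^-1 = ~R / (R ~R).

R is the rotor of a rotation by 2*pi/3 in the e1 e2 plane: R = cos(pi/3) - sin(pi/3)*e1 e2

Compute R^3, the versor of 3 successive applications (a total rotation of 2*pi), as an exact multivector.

Rotor phase runs at HALF the rotation angle; powers of one rotor simply add phase, so after 3 steps in e1 e2 the phase is 3*pi/3 = pi and R^3 = cos(pi) - sin(pi)*e1 e2.
cos(pi) = -1 and sin(pi) = 0, so R^3 = -1. The total rotation 2*pi is 1 full turn, so every vector returns to itself, yet the rotor is -1, on the OTHER sheet of the double cover (an odd number of 2*pi turns).
Answer: -1


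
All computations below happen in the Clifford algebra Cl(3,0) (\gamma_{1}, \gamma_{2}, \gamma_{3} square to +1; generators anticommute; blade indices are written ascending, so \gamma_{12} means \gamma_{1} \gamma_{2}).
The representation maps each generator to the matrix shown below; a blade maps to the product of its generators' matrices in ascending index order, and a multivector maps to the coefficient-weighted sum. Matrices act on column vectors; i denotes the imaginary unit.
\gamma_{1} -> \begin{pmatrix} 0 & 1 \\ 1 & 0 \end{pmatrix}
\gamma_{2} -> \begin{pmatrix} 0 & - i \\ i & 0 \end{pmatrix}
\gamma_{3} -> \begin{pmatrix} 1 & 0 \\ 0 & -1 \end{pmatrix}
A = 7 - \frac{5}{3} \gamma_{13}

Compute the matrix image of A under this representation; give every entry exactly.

Bivector images (products of the table entries): rho(\gamma_{13}) = rho(\gamma_{1})rho(\gamma_{3}) = \begin{pmatrix} 0 & -1 \\ 1 & 0 \end{pmatrix}.
M = (7)*1 + (-\frac{5}{3})*rho(\gamma_{13}), summed entrywise (1 is the identity matrix):
Answer: \begin{pmatrix} 7 & \frac{5}{3} \\ - \frac{5}{3} & 7 \end{pmatrix}


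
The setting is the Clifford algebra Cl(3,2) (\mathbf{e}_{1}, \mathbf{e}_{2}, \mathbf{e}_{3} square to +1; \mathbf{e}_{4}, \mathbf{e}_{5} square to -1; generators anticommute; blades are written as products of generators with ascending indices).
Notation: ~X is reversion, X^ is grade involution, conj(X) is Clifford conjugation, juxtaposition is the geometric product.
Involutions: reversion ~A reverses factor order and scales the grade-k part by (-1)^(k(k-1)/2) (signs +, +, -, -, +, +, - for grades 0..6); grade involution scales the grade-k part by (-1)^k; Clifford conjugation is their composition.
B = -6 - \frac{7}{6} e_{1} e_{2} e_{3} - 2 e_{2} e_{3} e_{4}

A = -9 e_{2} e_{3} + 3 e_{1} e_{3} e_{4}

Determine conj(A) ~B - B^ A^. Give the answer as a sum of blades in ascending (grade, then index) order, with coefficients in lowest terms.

first term: -\frac{21}{2} e_{1} - 18 e_{4} + 6 e_{1} e_{2} - 54 e_{2} e_{3} - \frac{7}{2} e_{2} e_{4} - 18 e_{1} e_{3} e_{4}
second term: \frac{21}{2} e_{1} + 18 e_{4} + 6 e_{1} e_{2} + 54 e_{2} e_{3} - \frac{7}{2} e_{2} e_{4} + 18 e_{1} e_{3} e_{4}
Answer: -21 e_{1} - 36 e_{4} - 108 e_{2} e_{3} - 36 e_{1} e_{3} e_{4}


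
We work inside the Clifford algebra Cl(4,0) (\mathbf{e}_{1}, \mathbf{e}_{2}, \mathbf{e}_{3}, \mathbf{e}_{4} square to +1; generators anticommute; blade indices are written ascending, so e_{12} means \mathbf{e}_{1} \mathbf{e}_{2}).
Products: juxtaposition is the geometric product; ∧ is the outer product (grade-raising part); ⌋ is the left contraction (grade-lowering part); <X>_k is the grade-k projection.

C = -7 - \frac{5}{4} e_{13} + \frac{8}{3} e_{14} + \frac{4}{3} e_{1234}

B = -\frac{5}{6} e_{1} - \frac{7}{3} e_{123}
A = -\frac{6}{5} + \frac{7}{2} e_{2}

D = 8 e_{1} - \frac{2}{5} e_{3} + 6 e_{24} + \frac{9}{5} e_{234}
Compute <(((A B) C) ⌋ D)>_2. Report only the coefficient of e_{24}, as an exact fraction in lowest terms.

step 1: e_{1} + \frac{35}{12} e_{12} + \frac{49}{6} e_{13} + \frac{14}{5} e_{123}
step 2: \frac{245}{24} - 7 e_{1} - \frac{7}{2} e_{2} - \frac{5}{4} e_{3} - \frac{16}{15} e_{4} - \frac{245}{12} e_{12} - \frac{343}{6} e_{13} + \frac{175}{48} e_{23} + \frac{28}{9} e_{24} - \frac{77}{3} e_{34} - \frac{98}{5} e_{123} + \frac{44}{5} e_{234}
step 3: -\frac{13501}{150} + \frac{245}{3} e_{1} + \frac{263}{5} e_{2} + \frac{91}{60} e_{3} - \frac{441}{16} e_{4} - \frac{48}{25} e_{23} + \frac{127}{2} e_{24} - \frac{63}{10} e_{34} + \frac{147}{8} e_{234}
step 4: -\frac{48}{25} e_{23} + \frac{127}{2} e_{24} - \frac{63}{10} e_{34}
Answer: \frac{127}{2}


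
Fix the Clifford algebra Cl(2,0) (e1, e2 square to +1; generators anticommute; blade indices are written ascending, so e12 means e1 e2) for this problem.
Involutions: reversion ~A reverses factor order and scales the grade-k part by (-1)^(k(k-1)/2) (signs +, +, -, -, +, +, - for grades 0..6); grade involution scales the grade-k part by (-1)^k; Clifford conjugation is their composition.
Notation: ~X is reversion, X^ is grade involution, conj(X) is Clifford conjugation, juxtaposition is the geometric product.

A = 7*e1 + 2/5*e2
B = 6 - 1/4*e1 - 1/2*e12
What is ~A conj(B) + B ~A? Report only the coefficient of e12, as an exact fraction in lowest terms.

first term: 7/4 + 209/5*e1 + 59/10*e2 - 1/10*e12
second term: -7/4 + 209/5*e1 + 59/10*e2 - 1/10*e12
Answer: -1/5


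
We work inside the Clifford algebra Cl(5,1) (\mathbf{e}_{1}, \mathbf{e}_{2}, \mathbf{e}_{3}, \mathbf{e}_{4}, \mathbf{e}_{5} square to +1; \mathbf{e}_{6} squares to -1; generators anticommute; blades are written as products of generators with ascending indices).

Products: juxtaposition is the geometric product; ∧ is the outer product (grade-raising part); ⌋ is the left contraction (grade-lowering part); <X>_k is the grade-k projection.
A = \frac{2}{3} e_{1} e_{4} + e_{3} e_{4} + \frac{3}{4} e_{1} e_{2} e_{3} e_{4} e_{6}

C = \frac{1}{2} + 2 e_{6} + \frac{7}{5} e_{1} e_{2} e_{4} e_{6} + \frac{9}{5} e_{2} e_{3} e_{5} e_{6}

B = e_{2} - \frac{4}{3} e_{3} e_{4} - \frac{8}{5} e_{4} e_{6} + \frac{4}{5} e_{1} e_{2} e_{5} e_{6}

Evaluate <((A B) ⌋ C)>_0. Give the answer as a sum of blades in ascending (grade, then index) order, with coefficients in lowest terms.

step 1: \frac{4}{3} + \frac{8}{9} e_{1} e_{3} - \frac{16}{15} e_{1} e_{6} - \frac{8}{5} e_{3} e_{6} - \frac{6}{5} e_{1} e_{2} e_{3} - \frac{2}{3} e_{1} e_{2} e_{4} + e_{1} e_{2} e_{6} + e_{2} e_{3} e_{4} - \frac{3}{5} e_{3} e_{4} e_{5} - \frac{3}{4} e_{1} e_{3} e_{4} e_{6} + \frac{8}{15} e_{2} e_{4} e_{5} e_{6} + \frac{4}{5} e_{1} e_{2} e_{3} e_{4} e_{5} e_{6}
step 2: \frac{2}{3} - \frac{7}{5} e_{4} + \frac{18}{5} e_{6} - \frac{112}{75} e_{2} e_{4} + \frac{72}{25} e_{2} e_{5} + \frac{28}{15} e_{1} e_{2} e_{4} e_{6} + \frac{12}{5} e_{2} e_{3} e_{5} e_{6}
step 3: \frac{2}{3}
Answer: \frac{2}{3}


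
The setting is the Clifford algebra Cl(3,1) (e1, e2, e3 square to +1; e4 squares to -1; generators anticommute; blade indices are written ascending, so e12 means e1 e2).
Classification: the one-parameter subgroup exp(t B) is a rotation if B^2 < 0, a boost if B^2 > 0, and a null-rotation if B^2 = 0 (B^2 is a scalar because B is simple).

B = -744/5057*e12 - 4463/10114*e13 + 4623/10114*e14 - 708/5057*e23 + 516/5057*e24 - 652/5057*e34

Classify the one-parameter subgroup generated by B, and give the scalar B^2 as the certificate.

B^2 term by term: the squares give (-744/5057)^2*(e12)^2 + (-4463/10114)^2*(e13)^2 + (4623/10114)^2*(e14)^2 + (-708/5057)^2*(e23)^2 + (516/5057)^2*(e24)^2 + (-652/5057)^2*(e34)^2 = 553536/25573249*(-1) + 19918369/102292996*(-1) + 21372129/102292996*(+1) + 501264/25573249*(-1) + 266256/25573249*(+1) + 425104/25573249*(+1) = 0 (each basis 2-blade squares to minus the product of its generators' squares); cross terms between blades sharing an index anticommute and cancel; the commuting (index-disjoint) pairs give grade-4 terms 2*c*c'*(blade product), which cancel blade by blade — e1234: 970176/25573249 + 2302908/25573249 - 3273084/25573249 = 0 — confirming B is simple. So B^2 = 0.
Answer: null-rotation, certificate B^2 = 0. Key observation: B^2 = 0 is a conjugation invariant, so its sign decides the class regardless of the surface form of B.


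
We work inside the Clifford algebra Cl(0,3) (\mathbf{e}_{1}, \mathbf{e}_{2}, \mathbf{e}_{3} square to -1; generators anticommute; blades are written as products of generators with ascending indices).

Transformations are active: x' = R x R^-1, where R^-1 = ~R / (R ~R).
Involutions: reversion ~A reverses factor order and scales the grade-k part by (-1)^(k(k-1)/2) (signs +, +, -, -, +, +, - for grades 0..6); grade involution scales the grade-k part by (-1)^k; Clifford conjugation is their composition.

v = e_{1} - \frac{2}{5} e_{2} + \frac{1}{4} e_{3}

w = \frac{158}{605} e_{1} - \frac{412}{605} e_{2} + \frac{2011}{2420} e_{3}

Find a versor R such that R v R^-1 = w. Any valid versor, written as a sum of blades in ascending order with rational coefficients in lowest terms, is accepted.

Reasoning: v^2 = w^2 = -\frac{489}{400} since conjugation preserves the quadratic form; R = v + w = \frac{763}{605} e_{1} - \frac{654}{605} e_{2} + \frac{654}{605} e_{3} is then valid when invertible, keeping its own part and reversing (v - w)/2.
Answer: \frac{763}{605} e_{1} - \frac{654}{605} e_{2} + \frac{654}{605} e_{3}


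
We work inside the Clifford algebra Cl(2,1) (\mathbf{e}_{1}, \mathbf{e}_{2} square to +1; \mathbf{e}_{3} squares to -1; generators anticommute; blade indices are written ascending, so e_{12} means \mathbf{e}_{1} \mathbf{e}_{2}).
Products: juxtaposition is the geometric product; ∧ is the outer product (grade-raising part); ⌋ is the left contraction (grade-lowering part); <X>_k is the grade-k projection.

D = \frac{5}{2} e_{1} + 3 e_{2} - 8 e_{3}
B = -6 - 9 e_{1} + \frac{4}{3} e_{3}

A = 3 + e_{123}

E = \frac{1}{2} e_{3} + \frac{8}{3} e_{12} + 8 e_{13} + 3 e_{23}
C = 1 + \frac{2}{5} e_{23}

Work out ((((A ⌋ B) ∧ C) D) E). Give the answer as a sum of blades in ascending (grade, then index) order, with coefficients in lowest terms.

step 1: -18 - 27 e_{1} + 4 e_{3}
step 2: -18 - 27 e_{1} + 4 e_{3} - \frac{36}{5} e_{23} - \frac{54}{5} e_{123}
step 3: -\frac{71}{2} - 45 e_{1} - \frac{558}{5} e_{2} + \frac{828}{5} e_{3} - \frac{837}{5} e_{12} + \frac{1192}{5} e_{13} - 39 e_{23} - 18 e_{123}
step 4: \frac{10769}{5} + \frac{7246}{5} e_{1} + \frac{5403}{10} e_{2} - \frac{13291}{20} e_{3} + \frac{14123}{15} e_{12} - \frac{7047}{10} e_{13} + \frac{54379}{30} e_{23} + \frac{11157}{10} e_{123}
Answer: \frac{10769}{5} + \frac{7246}{5} e_{1} + \frac{5403}{10} e_{2} - \frac{13291}{20} e_{3} + \frac{14123}{15} e_{12} - \frac{7047}{10} e_{13} + \frac{54379}{30} e_{23} + \frac{11157}{10} e_{123}


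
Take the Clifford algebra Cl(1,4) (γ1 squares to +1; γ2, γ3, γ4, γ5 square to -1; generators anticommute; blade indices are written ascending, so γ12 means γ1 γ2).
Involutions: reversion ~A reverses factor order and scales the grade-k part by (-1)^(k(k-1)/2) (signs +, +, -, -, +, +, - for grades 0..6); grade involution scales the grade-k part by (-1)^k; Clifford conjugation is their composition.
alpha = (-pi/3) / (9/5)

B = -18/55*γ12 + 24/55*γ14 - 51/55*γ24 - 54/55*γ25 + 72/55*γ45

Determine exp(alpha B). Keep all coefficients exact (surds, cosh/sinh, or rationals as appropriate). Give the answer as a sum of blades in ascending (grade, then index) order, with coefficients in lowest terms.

B^2 term by term: the squares give (-18/55)^2*(γ12)^2 + (24/55)^2*(γ14)^2 + (-51/55)^2*(γ24)^2 + (-54/55)^2*(γ25)^2 + (72/55)^2*(γ45)^2 = 324/3025*(+1) + 576/3025*(+1) + 2601/3025*(-1) + 2916/3025*(-1) + 5184/3025*(-1) = -81/25 (each basis 2-blade squares to minus the product of its generators' squares); cross terms between blades sharing an index anticommute and cancel; the commuting (index-disjoint) pairs give grade-4 terms 2*c*c'*(blade product), which cancel blade by blade — γ1245: -2592/3025 + 2592/3025 = 0 — confirming B is simple. So B^2 = -81/25.
B^2 = -81/25 — B^2 < 0, so the exponential closes trigonometrically: l = 9/5, alpha*l = -pi/3, so exp(alpha B) = cos(-pi/3) + (sin(-pi/3)/(9/5))*B = 1/2 + (-5*sqrt(3)/18)*B.
Answer: 1/2 + sqrt(3)/11*γ12 - 4*sqrt(3)/33*γ14 + 17*sqrt(3)/66*γ24 + 3*sqrt(3)/11*γ25 - 4*sqrt(3)/11*γ45


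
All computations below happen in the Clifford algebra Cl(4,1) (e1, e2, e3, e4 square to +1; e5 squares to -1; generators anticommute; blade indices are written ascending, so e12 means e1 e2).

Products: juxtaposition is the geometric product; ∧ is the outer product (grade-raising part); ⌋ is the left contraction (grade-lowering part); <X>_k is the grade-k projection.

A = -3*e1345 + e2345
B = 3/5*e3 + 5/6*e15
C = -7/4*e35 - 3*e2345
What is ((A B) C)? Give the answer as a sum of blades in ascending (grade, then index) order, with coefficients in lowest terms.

step 1: -5/2*e34 - 9/5*e145 + 3/5*e245 - 5/6*e1234
step 2: -9/5*e3 - 5/2*e15 - 15/2*e25 - 35/8*e45 + 27/5*e123 - 63/20*e134 + 21/20*e234 - 35/24*e1245
Answer: -9/5*e3 - 5/2*e15 - 15/2*e25 - 35/8*e45 + 27/5*e123 - 63/20*e134 + 21/20*e234 - 35/24*e1245


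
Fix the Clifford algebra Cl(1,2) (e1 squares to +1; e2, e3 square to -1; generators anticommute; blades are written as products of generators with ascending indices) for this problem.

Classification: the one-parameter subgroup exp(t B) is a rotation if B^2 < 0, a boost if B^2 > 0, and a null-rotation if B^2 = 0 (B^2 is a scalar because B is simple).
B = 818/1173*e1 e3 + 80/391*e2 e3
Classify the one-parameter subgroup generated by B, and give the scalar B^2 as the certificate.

B^2 term by term: the squares give (818/1173)^2*(e1 e3)^2 + (80/391)^2*(e2 e3)^2 = 669124/1375929*(+1) + 6400/152881*(-1) = 4/9 (each basis 2-blade squares to minus the product of its generators' squares); cross terms between blades sharing an index anticommute and cancel. So B^2 = 4/9.
Answer: boost, certificate B^2 = 4/9. Key observation: B^2 = 4/9 is a conjugation invariant, so its sign decides the class regardless of the surface form of B.


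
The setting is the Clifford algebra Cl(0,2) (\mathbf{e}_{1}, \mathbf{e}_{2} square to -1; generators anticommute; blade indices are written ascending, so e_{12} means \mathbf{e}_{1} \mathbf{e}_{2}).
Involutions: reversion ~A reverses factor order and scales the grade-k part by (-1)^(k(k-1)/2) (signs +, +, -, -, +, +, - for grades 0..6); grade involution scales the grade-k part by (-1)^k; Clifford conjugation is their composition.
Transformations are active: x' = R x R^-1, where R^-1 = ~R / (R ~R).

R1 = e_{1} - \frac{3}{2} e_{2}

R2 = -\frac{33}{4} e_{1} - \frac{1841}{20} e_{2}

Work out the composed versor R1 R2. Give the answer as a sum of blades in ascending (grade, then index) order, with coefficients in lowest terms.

Distribute over the terms of R1 (each basis-blade product reordered to ascending indices, repeated generators contracted through their squares):
(e_{1}) R2 = \frac{33}{4} - \frac{1841}{20} e_{12}
(-\frac{3}{2} e_{2}) R2 = -\frac{5523}{40} - \frac{99}{8} e_{12}
Summing the partial products and collecting blades:
Answer: -\frac{5193}{40} - \frac{4177}{40} e_{12}


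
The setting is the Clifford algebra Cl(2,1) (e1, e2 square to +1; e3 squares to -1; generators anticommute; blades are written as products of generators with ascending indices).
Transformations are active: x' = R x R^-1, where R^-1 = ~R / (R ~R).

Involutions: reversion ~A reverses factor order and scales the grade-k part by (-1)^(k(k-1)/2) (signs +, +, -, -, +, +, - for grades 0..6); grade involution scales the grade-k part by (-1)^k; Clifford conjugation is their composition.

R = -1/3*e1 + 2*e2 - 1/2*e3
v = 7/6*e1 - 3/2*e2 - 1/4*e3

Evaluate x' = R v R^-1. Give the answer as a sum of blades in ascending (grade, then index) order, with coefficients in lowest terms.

~R = -1/3*e1 + 2*e2 - 1/2*e3, and R ~R = 139/36, so R^-1 = ~R / (139/36).
R v = -253/72 - 11/6*e1 e2 + 2/3*e1 e3 - 5/4*e2 e3
Answer: -467/834*e1 - 595/278*e2 + 645/556*e3


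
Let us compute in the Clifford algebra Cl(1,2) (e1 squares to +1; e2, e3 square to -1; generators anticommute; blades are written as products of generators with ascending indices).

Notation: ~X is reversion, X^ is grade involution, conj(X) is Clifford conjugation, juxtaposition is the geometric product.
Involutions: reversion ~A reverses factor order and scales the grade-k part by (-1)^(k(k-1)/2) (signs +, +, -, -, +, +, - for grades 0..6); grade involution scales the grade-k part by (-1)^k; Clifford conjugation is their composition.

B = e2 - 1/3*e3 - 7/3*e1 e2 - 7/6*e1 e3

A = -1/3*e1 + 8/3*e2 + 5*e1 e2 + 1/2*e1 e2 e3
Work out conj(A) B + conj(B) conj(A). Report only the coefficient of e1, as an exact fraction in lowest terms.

first term: 43/3 + 101/9*e1 - 7/36*e2 - 14/9*e3 + 1/2*e1 e2 + 7/18*e1 e3 - 89/18*e2 e3 - 13/9*e1 e2 e3
second term: -43/3 + 101/9*e1 - 49/36*e2 + 7/9*e3 + 1/6*e1 e2 - 11/18*e1 e3 - 89/18*e2 e3 + 13/9*e1 e2 e3
Answer: 202/9


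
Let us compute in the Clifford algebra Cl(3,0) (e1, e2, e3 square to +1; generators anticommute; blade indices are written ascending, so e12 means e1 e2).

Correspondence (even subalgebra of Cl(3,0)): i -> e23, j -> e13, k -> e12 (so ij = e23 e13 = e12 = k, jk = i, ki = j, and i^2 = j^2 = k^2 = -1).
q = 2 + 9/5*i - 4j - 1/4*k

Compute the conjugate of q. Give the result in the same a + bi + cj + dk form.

In blades: q = 2 - 1/4*e12 - 4*e13 + 9/5*e23.
Quaternion conjugation is reversion on the even subalgebra: the scalar is fixed and every grade-2 blade flips sign, giving 2 + 1/4*e12 + 4*e13 - 9/5*e23; translating back:
Answer: 2 - 9/5*i + 4j + 1/4*k


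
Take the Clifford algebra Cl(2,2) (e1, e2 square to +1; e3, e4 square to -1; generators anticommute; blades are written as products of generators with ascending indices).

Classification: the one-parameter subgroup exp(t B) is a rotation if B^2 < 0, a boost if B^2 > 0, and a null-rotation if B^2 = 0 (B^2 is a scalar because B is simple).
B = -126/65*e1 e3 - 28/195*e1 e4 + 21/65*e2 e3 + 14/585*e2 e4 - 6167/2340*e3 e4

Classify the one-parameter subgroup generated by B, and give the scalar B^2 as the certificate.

B^2 term by term: the squares give (-126/65)^2*(e1 e3)^2 + (-28/195)^2*(e1 e4)^2 + (21/65)^2*(e2 e3)^2 + (14/585)^2*(e2 e4)^2 + (-6167/2340)^2*(e3 e4)^2 = 15876/4225*(+1) + 784/38025*(+1) + 441/4225*(+1) + 196/342225*(+1) + 38031889/5475600*(-1) = -49/16 (each basis 2-blade squares to minus the product of its generators' squares); cross terms between blades sharing an index anticommute and cancel; the commuting (index-disjoint) pairs give grade-4 terms 2*c*c'*(blade product), which cancel blade by blade — e1 e2 e3 e4: 392/4225 - 392/4225 = 0 — confirming B is simple. So B^2 = -49/16.
Answer: rotation, certificate B^2 = -49/16. Because -49/16 is invariant under every versor sandwich, the classification follows from its sign alone.


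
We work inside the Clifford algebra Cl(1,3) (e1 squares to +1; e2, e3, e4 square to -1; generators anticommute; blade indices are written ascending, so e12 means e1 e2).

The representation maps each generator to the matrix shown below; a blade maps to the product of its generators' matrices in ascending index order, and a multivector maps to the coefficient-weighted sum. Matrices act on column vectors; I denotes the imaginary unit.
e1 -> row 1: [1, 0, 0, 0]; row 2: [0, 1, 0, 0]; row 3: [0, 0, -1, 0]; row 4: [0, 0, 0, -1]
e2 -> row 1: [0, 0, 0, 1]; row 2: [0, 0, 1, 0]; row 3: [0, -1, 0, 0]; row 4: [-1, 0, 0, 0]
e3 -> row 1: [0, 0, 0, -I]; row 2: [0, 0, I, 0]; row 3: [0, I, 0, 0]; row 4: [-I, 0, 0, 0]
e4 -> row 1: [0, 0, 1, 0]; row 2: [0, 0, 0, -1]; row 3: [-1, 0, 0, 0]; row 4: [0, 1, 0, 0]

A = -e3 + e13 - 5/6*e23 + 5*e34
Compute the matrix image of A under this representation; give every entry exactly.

Bivector images (products of the table entries): rho(e13) = rho(e1)rho(e3) = row 1: [0, 0, 0, -I]; row 2: [0, 0, I, 0]; row 3: [0, -I, 0, 0]; row 4: [I, 0, 0, 0]; rho(e23) = rho(e2)rho(e3) = row 1: [-I, 0, 0, 0]; row 2: [0, I, 0, 0]; row 3: [0, 0, -I, 0]; row 4: [0, 0, 0, I]; rho(e34) = rho(e3)rho(e4) = row 1: [0, -I, 0, 0]; row 2: [-I, 0, 0, 0]; row 3: [0, 0, 0, -I]; row 4: [0, 0, -I, 0].
M = (-1)*rho(e3) + (1)*rho(e13) + (-5/6)*rho(e23) + (5)*rho(e34), summed entrywise:
Answer: row 1: [5*I/6, -5*I, 0, 0]; row 2: [-5*I, -5*I/6, 0, 0]; row 3: [0, -2*I, 5*I/6, -5*I]; row 4: [2*I, 0, -5*I, -5*I/6]


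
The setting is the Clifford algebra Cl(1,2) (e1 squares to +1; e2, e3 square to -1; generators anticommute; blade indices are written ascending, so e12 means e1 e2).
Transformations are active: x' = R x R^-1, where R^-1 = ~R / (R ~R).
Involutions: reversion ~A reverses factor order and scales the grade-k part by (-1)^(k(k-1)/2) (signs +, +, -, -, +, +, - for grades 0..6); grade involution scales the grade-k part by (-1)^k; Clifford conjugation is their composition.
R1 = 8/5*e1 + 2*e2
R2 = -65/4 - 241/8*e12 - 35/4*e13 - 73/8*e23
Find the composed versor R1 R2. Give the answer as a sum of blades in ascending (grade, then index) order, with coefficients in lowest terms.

Distribute over the terms of R1 (each basis-blade product reordered to ascending indices, repeated generators contracted through their squares):
(8/5*e1) R2 = -26*e1 - 241/5*e2 - 14*e3 - 73/5*e123
(2*e2) R2 = -241/4*e1 - 65/2*e2 + 73/4*e3 + 35/2*e123
Summing the partial products and collecting blades:
Answer: -345/4*e1 - 807/10*e2 + 17/4*e3 + 29/10*e123


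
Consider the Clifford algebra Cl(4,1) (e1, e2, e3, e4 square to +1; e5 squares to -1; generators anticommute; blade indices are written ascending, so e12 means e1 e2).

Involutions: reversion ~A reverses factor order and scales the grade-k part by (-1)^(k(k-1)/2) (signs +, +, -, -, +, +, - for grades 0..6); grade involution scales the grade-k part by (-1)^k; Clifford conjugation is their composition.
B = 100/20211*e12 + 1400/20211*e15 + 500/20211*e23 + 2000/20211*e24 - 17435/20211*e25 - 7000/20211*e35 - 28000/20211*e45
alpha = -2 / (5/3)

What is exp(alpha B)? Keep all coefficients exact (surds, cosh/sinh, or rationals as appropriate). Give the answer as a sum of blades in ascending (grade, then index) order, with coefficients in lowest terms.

B^2 term by term: the squares give (100/20211)^2*(e12)^2 + (1400/20211)^2*(e15)^2 + (500/20211)^2*(e23)^2 + (2000/20211)^2*(e24)^2 + (-17435/20211)^2*(e25)^2 + (-7000/20211)^2*(e35)^2 + (-28000/20211)^2*(e45)^2 = 10000/408484521*(-1) + 1960000/408484521*(+1) + 250000/408484521*(-1) + 4000000/408484521*(-1) + 303979225/408484521*(+1) + 49000000/408484521*(+1) + 784000000/408484521*(+1) = 25/9 (each basis 2-blade squares to minus the product of its generators' squares); cross terms between blades sharing an index anticommute and cancel; the commuting (index-disjoint) pairs give grade-4 terms 2*c*c'*(blade product), which cancel blade by blade — e1235: -1400000/408484521 + 1400000/408484521 = 0; e1245: -5600000/408484521 + 5600000/408484521 = 0; e2345: -28000000/408484521 + 28000000/408484521 = 0 — confirming B is simple. So B^2 = 25/9.
B^2 = 25/9 — B^2 > 0, so the exponential closes hyperbolically: l = 5/3, alpha*l = -2, so exp(alpha B) = cosh(-2) + (sinh(-2)/(5/3))*B = cosh(2) + (-3*sinh(2)/5)*B.
Answer: cosh(2) - 20*sinh(2)/6737*e12 - 280*sinh(2)/6737*e15 - 100*sinh(2)/6737*e23 - 400*sinh(2)/6737*e24 + 3487*sinh(2)/6737*e25 + 1400*sinh(2)/6737*e35 + 5600*sinh(2)/6737*e45


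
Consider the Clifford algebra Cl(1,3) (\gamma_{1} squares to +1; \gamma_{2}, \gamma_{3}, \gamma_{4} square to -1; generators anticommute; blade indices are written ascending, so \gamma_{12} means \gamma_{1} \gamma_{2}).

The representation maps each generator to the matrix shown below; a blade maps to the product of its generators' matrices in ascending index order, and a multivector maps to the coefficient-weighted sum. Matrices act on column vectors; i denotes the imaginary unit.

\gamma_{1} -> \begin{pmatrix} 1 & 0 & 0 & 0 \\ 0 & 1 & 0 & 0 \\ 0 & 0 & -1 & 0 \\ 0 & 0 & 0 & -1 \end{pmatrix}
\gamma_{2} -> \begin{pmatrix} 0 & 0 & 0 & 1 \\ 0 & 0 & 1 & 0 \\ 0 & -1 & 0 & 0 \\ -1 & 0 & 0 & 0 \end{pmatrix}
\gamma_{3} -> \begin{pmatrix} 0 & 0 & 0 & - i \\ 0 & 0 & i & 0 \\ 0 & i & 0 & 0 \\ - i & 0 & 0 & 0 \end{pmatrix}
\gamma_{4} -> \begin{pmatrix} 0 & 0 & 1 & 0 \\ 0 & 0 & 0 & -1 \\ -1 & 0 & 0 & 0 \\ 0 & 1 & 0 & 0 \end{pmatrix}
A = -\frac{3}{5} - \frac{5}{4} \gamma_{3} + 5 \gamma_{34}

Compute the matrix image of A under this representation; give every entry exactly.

Bivector images (products of the table entries): rho(\gamma_{34}) = rho(\gamma_{3})rho(\gamma_{4}) = \begin{pmatrix} 0 & - i & 0 & 0 \\ - i & 0 & 0 & 0 \\ 0 & 0 & 0 & - i \\ 0 & 0 & - i & 0 \end{pmatrix}.
M = (-\frac{3}{5})*1 + (-\frac{5}{4})*rho(\gamma_{3}) + (5)*rho(\gamma_{34}), summed entrywise (1 is the identity matrix):
Answer: \begin{pmatrix} - \frac{3}{5} & - 5 i & 0 & \frac{5 i}{4} \\ - 5 i & - \frac{3}{5} & - \frac{5 i}{4} & 0 \\ 0 & - \frac{5 i}{4} & - \frac{3}{5} & - 5 i \\ \frac{5 i}{4} & 0 & - 5 i & - \frac{3}{5} \end{pmatrix}


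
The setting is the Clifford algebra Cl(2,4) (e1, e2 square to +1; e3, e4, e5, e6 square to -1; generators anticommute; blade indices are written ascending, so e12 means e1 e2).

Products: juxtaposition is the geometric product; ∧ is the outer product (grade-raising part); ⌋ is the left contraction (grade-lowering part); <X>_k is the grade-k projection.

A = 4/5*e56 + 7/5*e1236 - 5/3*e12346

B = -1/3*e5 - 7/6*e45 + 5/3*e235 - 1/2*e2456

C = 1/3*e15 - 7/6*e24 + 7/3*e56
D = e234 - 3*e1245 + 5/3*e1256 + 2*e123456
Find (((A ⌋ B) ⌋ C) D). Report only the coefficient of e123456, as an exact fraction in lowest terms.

step 1: 2/5*e24
step 2: -7/15
step 3: -7/15*e234 + 7/5*e1245 - 7/9*e1256 - 14/15*e123456
Answer: -14/15


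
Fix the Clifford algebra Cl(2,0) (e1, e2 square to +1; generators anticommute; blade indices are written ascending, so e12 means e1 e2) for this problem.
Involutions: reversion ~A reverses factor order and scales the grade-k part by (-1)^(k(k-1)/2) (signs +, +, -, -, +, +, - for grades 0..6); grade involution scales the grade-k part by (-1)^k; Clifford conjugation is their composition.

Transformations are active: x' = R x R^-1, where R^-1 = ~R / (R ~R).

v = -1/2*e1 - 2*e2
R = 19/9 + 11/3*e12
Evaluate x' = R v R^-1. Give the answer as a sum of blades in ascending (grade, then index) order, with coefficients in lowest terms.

~R = 19/9 - 11/3*e12, and R ~R = 1450/81, so R^-1 = ~R / (1450/81).
R v = -151/18*e1 - 43/18*e2
Answer: -1072/725*e1 + 2083/1450*e2


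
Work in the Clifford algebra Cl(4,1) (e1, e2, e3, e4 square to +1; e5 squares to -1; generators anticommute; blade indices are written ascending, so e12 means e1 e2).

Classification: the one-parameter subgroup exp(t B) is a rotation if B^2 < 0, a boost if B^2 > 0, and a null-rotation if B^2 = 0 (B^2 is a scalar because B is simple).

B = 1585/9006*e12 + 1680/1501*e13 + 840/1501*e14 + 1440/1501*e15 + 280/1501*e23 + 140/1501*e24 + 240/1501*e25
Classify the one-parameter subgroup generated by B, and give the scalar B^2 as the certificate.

B^2 term by term: the squares give (1585/9006)^2*(e12)^2 + (1680/1501)^2*(e13)^2 + (840/1501)^2*(e14)^2 + (1440/1501)^2*(e15)^2 + (280/1501)^2*(e23)^2 + (140/1501)^2*(e24)^2 + (240/1501)^2*(e25)^2 = 2512225/81108036*(-1) + 2822400/2253001*(-1) + 705600/2253001*(-1) + 2073600/2253001*(+1) + 78400/2253001*(-1) + 19600/2253001*(-1) + 57600/2253001*(+1) = -25/36 (each basis 2-blade squares to minus the product of its generators' squares); cross terms between blades sharing an index anticommute and cancel; the commuting (index-disjoint) pairs give grade-4 terms 2*c*c'*(blade product), which cancel blade by blade — e1234: -470400/2253001 + 470400/2253001 = 0; e1235: -806400/2253001 + 806400/2253001 = 0; e1245: -403200/2253001 + 403200/2253001 = 0 — confirming B is simple. So B^2 = -25/36.
Answer: rotation, certificate B^2 = -25/36. The class reads off the invariant scalar -25/36 directly.


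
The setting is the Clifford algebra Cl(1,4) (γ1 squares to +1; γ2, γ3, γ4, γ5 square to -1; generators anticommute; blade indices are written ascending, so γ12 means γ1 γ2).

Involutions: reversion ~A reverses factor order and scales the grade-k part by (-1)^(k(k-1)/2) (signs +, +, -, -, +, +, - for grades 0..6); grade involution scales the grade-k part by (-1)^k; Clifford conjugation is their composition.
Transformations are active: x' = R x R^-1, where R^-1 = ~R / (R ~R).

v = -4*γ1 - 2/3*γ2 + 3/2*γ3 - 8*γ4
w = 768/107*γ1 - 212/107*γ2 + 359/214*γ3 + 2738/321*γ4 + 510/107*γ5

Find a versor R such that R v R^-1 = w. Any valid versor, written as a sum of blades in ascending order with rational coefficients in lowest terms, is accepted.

Take R = v + w = 340/107*γ1 - 850/321*γ2 + 340/107*γ3 + 170/321*γ4 + 510/107*γ5. Because q(v) = q(w) = -1825/36, conjugation by R sends v exactly to w.
Answer: 340/107*γ1 - 850/321*γ2 + 340/107*γ3 + 170/321*γ4 + 510/107*γ5
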